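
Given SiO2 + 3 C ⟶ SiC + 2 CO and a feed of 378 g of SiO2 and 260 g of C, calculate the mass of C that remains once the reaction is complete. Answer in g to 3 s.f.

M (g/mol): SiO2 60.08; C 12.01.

n(SiO2) = 378.0 / 60.08 = 6.292 mol
n(C) = 260.0 / 12.01 = 21.65 mol
n/ν for SiO2 = 6.292/1 = 6.292
n/ν for C = 21.65/3 = 7.217
Smallest n/ν is SiO2 → limiting reagent.
C consumed = (3/1) × 6.292 = 18.88 mol
C remaining = 21.65 − 18.88 = 2.770 mol
mass = 2.770 × 12.01 = 33.27 g

33.3 g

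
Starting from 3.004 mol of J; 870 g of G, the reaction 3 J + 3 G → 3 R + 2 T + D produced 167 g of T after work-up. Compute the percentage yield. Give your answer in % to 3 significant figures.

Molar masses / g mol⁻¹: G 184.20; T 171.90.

48.5 %

n(J) = 3.004 mol
n(G) = 870.0 / 184.20 = 4.723 mol
n/ν for J = 3.004/3 = 1.001
n/ν for G = 4.723/3 = 1.574
Smallest n/ν is J → limiting reagent.
theoretical n(T) = (2/3) × 3.004 = 2.003 mol → 344.3 g
% yield = 167 / 344.3 × 100 = 48.50 %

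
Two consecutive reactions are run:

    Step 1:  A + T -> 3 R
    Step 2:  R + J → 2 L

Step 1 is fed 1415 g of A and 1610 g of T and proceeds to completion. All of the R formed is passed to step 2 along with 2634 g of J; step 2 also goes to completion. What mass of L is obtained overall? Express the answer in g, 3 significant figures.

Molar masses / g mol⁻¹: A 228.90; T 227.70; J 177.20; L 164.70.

4900 g

Step 1:
n(A) = 1415 / 228.90 = 6.182 mol
n(T) = 1610 / 227.70 = 7.071 mol
n/ν → A: 6.182, T: 7.071; A is limiting.
n(R) produced = (3/1) × 6.182 = 18.55 mol
Step 2:
n(R) available = 18.55 mol
n(J) = 2634 / 177.20 = 14.86 mol
n/ν → R: 18.55, J: 14.86; J is limiting.
n(L) = (2/1) × 14.86 = 29.72 mol
mass = 29.72 × 164.70 = 4895 g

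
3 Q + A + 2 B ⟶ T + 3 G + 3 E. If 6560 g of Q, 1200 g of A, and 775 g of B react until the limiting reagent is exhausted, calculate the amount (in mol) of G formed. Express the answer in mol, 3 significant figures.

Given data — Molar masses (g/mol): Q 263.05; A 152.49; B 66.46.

17.5 mol

n(Q) = 6560 / 263.05 = 24.94 mol
n(A) = 1200 / 152.49 = 7.869 mol
n(B) = 775.0 / 66.46 = 11.66 mol
n/ν → Q: 8.313, A: 7.869, B: 5.830; B is limiting.
n(G) = (3/2) × 11.66 = 17.49 mol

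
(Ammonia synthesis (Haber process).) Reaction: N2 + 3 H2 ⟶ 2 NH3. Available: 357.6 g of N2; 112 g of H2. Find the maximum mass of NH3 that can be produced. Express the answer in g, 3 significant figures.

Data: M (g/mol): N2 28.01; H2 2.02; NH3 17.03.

435 g

n(N2) = 357.6 / 28.01 = 12.77 mol
n(H2) = 112.0 / 2.02 = 55.45 mol
n/ν for N2 = 12.77/1 = 12.77
n/ν for H2 = 55.45/3 = 18.48
Smallest n/ν is N2 → limiting reagent.
n(NH3) = (2/1) × 12.77 = 25.54 mol
mass = 25.54 × 17.03 = 434.9 g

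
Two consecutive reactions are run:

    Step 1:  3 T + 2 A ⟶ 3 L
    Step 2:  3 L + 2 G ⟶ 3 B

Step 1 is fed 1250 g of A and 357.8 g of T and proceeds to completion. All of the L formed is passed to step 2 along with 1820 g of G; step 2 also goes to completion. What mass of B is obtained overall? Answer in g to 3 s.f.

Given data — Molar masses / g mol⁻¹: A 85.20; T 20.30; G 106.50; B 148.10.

2610 g

Step 1:
n(A) = 1250 / 85.20 = 14.67 mol
n(T) = 357.8 / 20.30 = 17.63 mol
n/ν for A = 14.67/2 = 7.335
n/ν for T = 17.63/3 = 5.877
Smallest n/ν is T → limiting reagent.
n(L) produced = (3/3) × 17.63 = 17.63 mol
Step 2:
n(L) available = 17.63 mol
n(G) = 1820 / 106.50 = 17.09 mol
n/ν for L = 17.63/3 = 5.877
n/ν for G = 17.09/2 = 8.545
Smallest n/ν is L → limiting reagent.
n(B) = (3/3) × 17.63 = 17.63 mol
mass = 17.63 × 148.10 = 2611 g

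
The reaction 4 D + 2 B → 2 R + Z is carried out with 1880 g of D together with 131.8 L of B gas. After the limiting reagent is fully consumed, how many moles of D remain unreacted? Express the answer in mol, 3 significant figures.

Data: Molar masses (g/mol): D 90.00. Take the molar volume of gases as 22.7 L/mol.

n(D) = 1880 / 90.00 = 20.89 mol
n(B) = 131.8 / 22.7 = 5.806 mol
n/ν for D = 20.89/4 = 5.223
n/ν for B = 5.806/2 = 2.903
Smallest n/ν is B → limiting reagent.
D consumed = (4/2) × 5.806 = 11.61 mol
D remaining = 20.89 − 11.61 = 9.280 mol

9.28 mol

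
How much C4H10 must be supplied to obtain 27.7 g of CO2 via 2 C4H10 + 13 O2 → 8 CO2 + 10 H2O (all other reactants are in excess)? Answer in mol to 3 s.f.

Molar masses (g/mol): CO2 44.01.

0.157 mol

n(CO2) = 27.7 / 44.01 = 0.6294 mol
n(C4H10) = (2/8) × 0.6294 = 0.1574 mol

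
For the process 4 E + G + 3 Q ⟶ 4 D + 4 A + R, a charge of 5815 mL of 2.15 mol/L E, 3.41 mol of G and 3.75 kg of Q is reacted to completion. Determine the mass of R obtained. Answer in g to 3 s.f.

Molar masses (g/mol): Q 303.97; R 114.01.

n(E) = 2.15 × 5815/1000 = 12.50 mol
n(G) = 3.410 mol
n(Q) = 3.750×1000 / 303.97 = 12.34 mol
n/ν for E = 12.50/4 = 3.125
n/ν for G = 3.410/1 = 3.410
n/ν for Q = 12.34/3 = 4.113
Smallest n/ν is E → limiting reagent.
n(R) = (1/4) × 12.50 = 3.125 mol
mass = 3.125 × 114.01 = 356.3 g

356 g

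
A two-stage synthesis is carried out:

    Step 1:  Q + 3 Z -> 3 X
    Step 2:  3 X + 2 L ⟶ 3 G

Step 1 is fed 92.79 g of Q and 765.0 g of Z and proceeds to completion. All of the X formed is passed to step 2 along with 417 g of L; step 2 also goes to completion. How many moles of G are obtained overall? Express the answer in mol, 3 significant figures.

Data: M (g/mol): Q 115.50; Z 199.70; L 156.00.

2.41 mol

Step 1:
n(Q) = 92.79 / 115.50 = 0.8034 mol
n(Z) = 765.0 / 199.70 = 3.831 mol
n/ν → Q: 0.8034, Z: 1.277; Q is limiting.
n(X) produced = (3/1) × 0.8034 = 2.410 mol
Step 2:
n(X) available = 2.410 mol
n(L) = 417.0 / 156.00 = 2.673 mol
n/ν → X: 0.8033, L: 1.337; X is limiting.
n(G) = (3/3) × 2.410 = 2.410 mol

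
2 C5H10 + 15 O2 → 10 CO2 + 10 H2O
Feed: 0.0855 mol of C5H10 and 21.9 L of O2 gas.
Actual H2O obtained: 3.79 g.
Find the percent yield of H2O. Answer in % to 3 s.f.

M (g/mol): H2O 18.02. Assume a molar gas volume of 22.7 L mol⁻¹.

n(C5H10) = 0.08550 mol
n(O2) = 21.90 / 22.7 = 0.9648 mol
n/ν → C5H10: 0.04275, O2: 0.06432; C5H10 is limiting.
theoretical n(H2O) = (10/2) × 0.08550 = 0.4275 mol → 7.704 g
% yield = 3.79 / 7.704 × 100 = 49.20 %

49.2 %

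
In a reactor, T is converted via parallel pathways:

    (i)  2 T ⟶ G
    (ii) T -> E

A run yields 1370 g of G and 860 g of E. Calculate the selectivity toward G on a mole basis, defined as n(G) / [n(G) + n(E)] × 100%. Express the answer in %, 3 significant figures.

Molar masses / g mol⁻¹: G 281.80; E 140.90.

n(G) = 1370 / 281.80 = 4.862 mol
n(E) = 860 / 140.90 = 6.104 mol
selectivity = 4.862/(4.862+6.104) × 100 = 44.34 %

44.3 %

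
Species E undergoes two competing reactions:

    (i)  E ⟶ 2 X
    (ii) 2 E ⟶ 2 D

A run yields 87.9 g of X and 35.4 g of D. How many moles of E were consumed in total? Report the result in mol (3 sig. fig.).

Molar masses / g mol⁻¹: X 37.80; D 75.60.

1.63 mol

n(X) = 87.9 / 37.80 = 2.325 mol
n(D) = 35.4 / 75.60 = 0.4683 mol
n(E) via (i) = (1/2)×2.325 = 1.163 mol
n(E) via (ii) = (2/2)×0.4683 = 0.4683 mol
total n(E) = 1.163 + 0.4683 = 1.631 mol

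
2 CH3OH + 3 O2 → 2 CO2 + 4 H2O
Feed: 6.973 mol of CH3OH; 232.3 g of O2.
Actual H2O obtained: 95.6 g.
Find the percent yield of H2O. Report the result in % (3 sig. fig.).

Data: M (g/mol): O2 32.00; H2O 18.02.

n(CH3OH) = 6.973 mol
n(O2) = 232.3 / 32.00 = 7.259 mol
n/ν for CH3OH = 6.973/2 = 3.487
n/ν for O2 = 7.259/3 = 2.420
Smallest n/ν is O2 → limiting reagent.
theoretical n(H2O) = (4/3) × 7.259 = 9.679 mol → 174.4 g
% yield = 95.6 / 174.4 × 100 = 54.82 %

54.8 %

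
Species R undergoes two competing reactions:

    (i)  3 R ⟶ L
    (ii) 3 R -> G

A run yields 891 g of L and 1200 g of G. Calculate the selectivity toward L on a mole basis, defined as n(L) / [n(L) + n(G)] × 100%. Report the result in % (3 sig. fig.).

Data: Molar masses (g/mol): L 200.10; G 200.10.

42.6 %

n(L) = 891 / 200.10 = 4.453 mol
n(G) = 1200 / 200.10 = 5.997 mol
selectivity = 4.453/(4.453+5.997) × 100 = 42.61 %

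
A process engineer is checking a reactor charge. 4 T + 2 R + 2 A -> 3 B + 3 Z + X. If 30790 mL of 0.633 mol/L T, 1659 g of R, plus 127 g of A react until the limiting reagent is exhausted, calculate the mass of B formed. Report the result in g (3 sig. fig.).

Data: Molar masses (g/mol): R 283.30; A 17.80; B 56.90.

n(T) = 0.633 × 30790/1000 = 19.49 mol
n(R) = 1659 / 283.30 = 5.856 mol
n(A) = 127.0 / 17.80 = 7.135 mol
n/ν → T: 4.873, R: 2.928, A: 3.568; R is limiting.
n(B) = (3/2) × 5.856 = 8.784 mol
mass = 8.784 × 56.90 = 499.8 g

500 g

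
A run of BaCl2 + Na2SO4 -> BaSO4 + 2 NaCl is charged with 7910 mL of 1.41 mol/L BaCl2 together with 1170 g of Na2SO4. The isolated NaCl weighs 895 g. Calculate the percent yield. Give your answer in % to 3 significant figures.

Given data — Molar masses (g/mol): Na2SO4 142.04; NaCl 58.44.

93.0 %

n(BaCl2) = 1.41 × 7910/1000 = 11.15 mol
n(Na2SO4) = 1170 / 142.04 = 8.237 mol
n/ν for BaCl2 = 11.15/1 = 11.15
n/ν for Na2SO4 = 8.237/1 = 8.237
Smallest n/ν is Na2SO4 → limiting reagent.
theoretical n(NaCl) = (2/1) × 8.237 = 16.47 mol → 962.5 g
% yield = 895 / 962.5 × 100 = 92.99 %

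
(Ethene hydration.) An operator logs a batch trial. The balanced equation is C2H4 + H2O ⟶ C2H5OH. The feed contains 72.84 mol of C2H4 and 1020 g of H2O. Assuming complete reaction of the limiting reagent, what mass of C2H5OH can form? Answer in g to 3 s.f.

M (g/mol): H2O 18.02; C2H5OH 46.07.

n(C2H4) = 72.84 mol
n(H2O) = 1020 / 18.02 = 56.60 mol
n/ν → C2H4: 72.84, H2O: 56.60; H2O is limiting.
n(C2H5OH) = (1/1) × 56.60 = 56.60 mol
mass = 56.60 × 46.07 = 2608 g

2610 g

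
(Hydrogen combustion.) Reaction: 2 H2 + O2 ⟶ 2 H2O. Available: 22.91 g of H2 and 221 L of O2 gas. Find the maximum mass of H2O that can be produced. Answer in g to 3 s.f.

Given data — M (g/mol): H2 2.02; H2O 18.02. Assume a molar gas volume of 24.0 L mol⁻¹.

204 g

n(H2) = 22.91 / 2.02 = 11.34 mol
n(O2) = 221.0 / 24.0 = 9.208 mol
n/ν for H2 = 11.34/2 = 5.670
n/ν for O2 = 9.208/1 = 9.208
Smallest n/ν is H2 → limiting reagent.
n(H2O) = (2/2) × 11.34 = 11.34 mol
mass = 11.34 × 18.02 = 204.3 g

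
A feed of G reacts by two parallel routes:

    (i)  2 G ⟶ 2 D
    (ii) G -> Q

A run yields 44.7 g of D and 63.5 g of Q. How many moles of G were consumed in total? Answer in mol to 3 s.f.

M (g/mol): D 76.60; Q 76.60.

n(D) = 44.7 / 76.60 = 0.5836 mol
n(Q) = 63.5 / 76.60 = 0.8290 mol
n(G) via (i) = (2/2)×0.5836 = 0.5836 mol
n(G) via (ii) = (1/1)×0.8290 = 0.8290 mol
total n(G) = 0.5836 + 0.8290 = 1.413 mol

1.41 mol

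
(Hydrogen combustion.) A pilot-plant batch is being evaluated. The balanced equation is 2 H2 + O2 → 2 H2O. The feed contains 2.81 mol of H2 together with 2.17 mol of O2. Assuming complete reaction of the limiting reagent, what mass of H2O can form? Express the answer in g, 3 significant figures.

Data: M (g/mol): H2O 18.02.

n(H2) = 2.810 mol
n(O2) = 2.170 mol
n/ν → H2: 1.405, O2: 2.170; H2 is limiting.
n(H2O) = (2/2) × 2.810 = 2.810 mol
mass = 2.810 × 18.02 = 50.64 g

50.6 g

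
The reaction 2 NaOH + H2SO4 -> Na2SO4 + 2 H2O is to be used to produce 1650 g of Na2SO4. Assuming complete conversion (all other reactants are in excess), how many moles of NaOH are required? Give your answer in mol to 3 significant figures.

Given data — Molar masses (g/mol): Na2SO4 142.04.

23.2 mol

n(Na2SO4) = 1650 / 142.04 = 11.62 mol
n(NaOH) = (2/1) × 11.62 = 23.24 mol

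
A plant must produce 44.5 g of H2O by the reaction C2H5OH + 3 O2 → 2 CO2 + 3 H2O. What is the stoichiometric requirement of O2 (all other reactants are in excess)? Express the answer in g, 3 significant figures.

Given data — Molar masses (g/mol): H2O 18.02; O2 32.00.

n(H2O) = 44.5 / 18.02 = 2.469 mol
n(O2) = (3/3) × 2.469 = 2.469 mol
mass = 2.469 × 32.00 = 79.01 g

79.0 g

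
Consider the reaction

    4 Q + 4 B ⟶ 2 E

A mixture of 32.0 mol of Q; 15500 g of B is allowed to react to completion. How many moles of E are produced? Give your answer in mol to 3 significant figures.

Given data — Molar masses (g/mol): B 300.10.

n(Q) = 32.00 mol
n(B) = 15500 / 300.10 = 51.65 mol
n/ν → Q: 8.000, B: 12.91; Q is limiting.
n(E) = (2/4) × 32.00 = 16.00 mol

16.0 mol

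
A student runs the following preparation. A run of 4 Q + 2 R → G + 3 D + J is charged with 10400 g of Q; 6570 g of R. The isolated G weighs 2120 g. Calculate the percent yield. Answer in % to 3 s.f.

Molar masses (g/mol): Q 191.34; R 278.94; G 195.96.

91.9 %

n(Q) = 10400 / 191.34 = 54.35 mol
n(R) = 6570 / 278.94 = 23.55 mol
n/ν for Q = 54.35/4 = 13.59
n/ν for R = 23.55/2 = 11.78
Smallest n/ν is R → limiting reagent.
theoretical n(G) = (1/2) × 23.55 = 11.78 mol → 2308 g
% yield = 2120 / 2308 × 100 = 91.85 %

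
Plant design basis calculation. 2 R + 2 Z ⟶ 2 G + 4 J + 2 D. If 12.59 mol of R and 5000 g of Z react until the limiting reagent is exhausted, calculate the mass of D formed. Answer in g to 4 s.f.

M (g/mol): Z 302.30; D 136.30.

n(R) = 12.59 mol
n(Z) = 5000 / 302.30 = 16.54 mol
n/ν for R = 12.59/2 = 6.295
n/ν for Z = 16.54/2 = 8.270
Smallest n/ν is R → limiting reagent.
n(D) = (2/2) × 12.59 = 12.59 mol
mass = 12.59 × 136.30 = 1716 g

1716 g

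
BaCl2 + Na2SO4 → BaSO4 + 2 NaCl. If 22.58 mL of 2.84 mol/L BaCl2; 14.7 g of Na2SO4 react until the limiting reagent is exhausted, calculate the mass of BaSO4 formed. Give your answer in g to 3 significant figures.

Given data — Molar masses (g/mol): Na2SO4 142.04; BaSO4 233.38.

15.0 g

n(BaCl2) = 2.84 × 22.58/1000 = 0.06413 mol
n(Na2SO4) = 14.70 / 142.04 = 0.1035 mol
n/ν for BaCl2 = 0.06413/1 = 0.06413
n/ν for Na2SO4 = 0.1035/1 = 0.1035
Smallest n/ν is BaCl2 → limiting reagent.
n(BaSO4) = (1/1) × 0.06413 = 0.06413 mol
mass = 0.06413 × 233.38 = 14.97 g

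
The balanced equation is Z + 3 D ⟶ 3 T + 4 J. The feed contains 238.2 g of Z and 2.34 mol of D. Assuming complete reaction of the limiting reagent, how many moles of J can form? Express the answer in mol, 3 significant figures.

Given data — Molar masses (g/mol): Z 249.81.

3.12 mol

n(Z) = 238.2 / 249.81 = 0.9535 mol
n(D) = 2.340 mol
n/ν → Z: 0.9535, D: 0.7800; D is limiting.
n(J) = (4/3) × 2.340 = 3.120 mol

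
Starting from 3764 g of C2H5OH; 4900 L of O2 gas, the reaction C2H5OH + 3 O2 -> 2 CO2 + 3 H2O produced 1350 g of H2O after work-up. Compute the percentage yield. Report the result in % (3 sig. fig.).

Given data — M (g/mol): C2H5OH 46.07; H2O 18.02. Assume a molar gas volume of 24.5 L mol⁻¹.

37.5 %

n(C2H5OH) = 3764 / 46.07 = 81.70 mol
n(O2) = 4900 / 24.5 = 200.0 mol
n/ν for C2H5OH = 81.70/1 = 81.70
n/ν for O2 = 200.0/3 = 66.67
Smallest n/ν is O2 → limiting reagent.
theoretical n(H2O) = (3/3) × 200.0 = 200.0 mol → 3604 g
% yield = 1350 / 3604 × 100 = 37.46 %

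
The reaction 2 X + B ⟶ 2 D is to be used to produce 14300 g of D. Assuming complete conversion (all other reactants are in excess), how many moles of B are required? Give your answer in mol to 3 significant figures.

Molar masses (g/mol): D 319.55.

n(D) = 14300 / 319.55 = 44.75 mol
n(B) = (1/2) × 44.75 = 22.38 mol

22.4 mol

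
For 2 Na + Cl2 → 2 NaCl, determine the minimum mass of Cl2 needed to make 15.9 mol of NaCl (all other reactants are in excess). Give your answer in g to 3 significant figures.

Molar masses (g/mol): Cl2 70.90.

n(NaCl) = 15.90 mol
n(Cl2) = (1/2) × 15.90 = 7.950 mol
mass = 7.950 × 70.90 = 563.7 g

564 g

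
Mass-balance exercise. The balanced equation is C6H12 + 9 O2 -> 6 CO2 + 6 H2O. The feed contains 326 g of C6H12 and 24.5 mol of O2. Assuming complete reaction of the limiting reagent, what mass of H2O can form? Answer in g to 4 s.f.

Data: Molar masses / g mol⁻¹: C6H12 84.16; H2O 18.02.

294.3 g

n(C6H12) = 326.0 / 84.16 = 3.874 mol
n(O2) = 24.50 mol
n/ν for C6H12 = 3.874/1 = 3.874
n/ν for O2 = 24.50/9 = 2.722
Smallest n/ν is O2 → limiting reagent.
n(H2O) = (6/9) × 24.50 = 16.33 mol
mass = 16.33 × 18.02 = 294.3 g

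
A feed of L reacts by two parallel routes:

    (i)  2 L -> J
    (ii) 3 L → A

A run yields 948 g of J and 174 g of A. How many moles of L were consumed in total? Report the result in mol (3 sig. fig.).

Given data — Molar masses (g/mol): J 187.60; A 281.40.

n(J) = 948 / 187.60 = 5.053 mol
n(A) = 174 / 281.40 = 0.6183 mol
n(L) via (i) = (2/1)×5.053 = 10.11 mol
n(L) via (ii) = (3/1)×0.6183 = 1.855 mol
total n(L) = 10.11 + 1.855 = 11.97 mol

12.0 mol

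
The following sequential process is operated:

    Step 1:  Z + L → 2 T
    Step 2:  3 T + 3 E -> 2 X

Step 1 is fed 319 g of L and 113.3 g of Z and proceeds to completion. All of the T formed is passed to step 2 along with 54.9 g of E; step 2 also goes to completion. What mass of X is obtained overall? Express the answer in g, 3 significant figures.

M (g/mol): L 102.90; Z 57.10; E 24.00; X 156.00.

Step 1:
n(L) = 319.0 / 102.90 = 3.100 mol
n(Z) = 113.3 / 57.10 = 1.984 mol
n/ν for L = 3.100/1 = 3.100
n/ν for Z = 1.984/1 = 1.984
Smallest n/ν is Z → limiting reagent.
n(T) produced = (2/1) × 1.984 = 3.968 mol
Step 2:
n(T) available = 3.968 mol
n(E) = 54.90 / 24.00 = 2.288 mol
n/ν for T = 3.968/3 = 1.323
n/ν for E = 2.288/3 = 0.7627
Smallest n/ν is E → limiting reagent.
n(X) = (2/3) × 2.288 = 1.525 mol
mass = 1.525 × 156.00 = 237.9 g

238 g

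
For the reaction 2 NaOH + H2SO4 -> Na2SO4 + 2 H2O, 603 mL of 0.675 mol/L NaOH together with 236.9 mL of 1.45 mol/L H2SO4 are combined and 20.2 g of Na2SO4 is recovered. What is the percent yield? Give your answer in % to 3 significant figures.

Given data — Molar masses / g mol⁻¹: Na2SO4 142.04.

69.9 %

n(NaOH) = 0.675 × 603.0/1000 = 0.4070 mol
n(H2SO4) = 1.45 × 236.9/1000 = 0.3435 mol
n/ν for NaOH = 0.4070/2 = 0.2035
n/ν for H2SO4 = 0.3435/1 = 0.3435
Smallest n/ν is NaOH → limiting reagent.
theoretical n(Na2SO4) = (1/2) × 0.4070 = 0.2035 mol → 28.91 g
% yield = 20.2 / 28.91 × 100 = 69.87 %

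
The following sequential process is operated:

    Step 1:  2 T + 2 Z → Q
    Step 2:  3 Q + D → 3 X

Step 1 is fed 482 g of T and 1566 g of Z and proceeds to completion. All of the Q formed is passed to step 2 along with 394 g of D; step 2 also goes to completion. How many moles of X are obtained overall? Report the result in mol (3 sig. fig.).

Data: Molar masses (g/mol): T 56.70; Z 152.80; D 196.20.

4.25 mol

Step 1:
n(T) = 482.0 / 56.70 = 8.501 mol
n(Z) = 1566 / 152.80 = 10.25 mol
n/ν for T = 8.501/2 = 4.251
n/ν for Z = 10.25/2 = 5.125
Smallest n/ν is T → limiting reagent.
n(Q) produced = (1/2) × 8.501 = 4.251 mol
Step 2:
n(Q) available = 4.251 mol
n(D) = 394.0 / 196.20 = 2.008 mol
n/ν for Q = 4.251/3 = 1.417
n/ν for D = 2.008/1 = 2.008
Smallest n/ν is Q → limiting reagent.
n(X) = (3/3) × 4.251 = 4.251 mol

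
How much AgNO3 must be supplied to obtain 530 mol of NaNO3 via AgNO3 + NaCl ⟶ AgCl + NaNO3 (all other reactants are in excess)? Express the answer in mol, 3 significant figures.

530 mol

n(NaNO3) = 530.0 mol
n(AgNO3) = (1/1) × 530.0 = 530.0 mol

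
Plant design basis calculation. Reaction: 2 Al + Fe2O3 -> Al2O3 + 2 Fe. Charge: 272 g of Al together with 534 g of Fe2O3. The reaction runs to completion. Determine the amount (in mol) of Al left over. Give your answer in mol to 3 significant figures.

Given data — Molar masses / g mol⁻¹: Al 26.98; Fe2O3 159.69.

n(Al) = 272.0 / 26.98 = 10.08 mol
n(Fe2O3) = 534.0 / 159.69 = 3.344 mol
n/ν for Al = 10.08/2 = 5.040
n/ν for Fe2O3 = 3.344/1 = 3.344
Smallest n/ν is Fe2O3 → limiting reagent.
Al consumed = (2/1) × 3.344 = 6.688 mol
Al remaining = 10.08 − 6.688 = 3.392 mol

3.39 mol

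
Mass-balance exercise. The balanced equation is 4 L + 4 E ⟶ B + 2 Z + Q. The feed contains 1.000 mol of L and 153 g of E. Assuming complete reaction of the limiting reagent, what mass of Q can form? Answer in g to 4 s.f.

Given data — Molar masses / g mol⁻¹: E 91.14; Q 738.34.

n(L) = 1.000 mol
n(E) = 153.0 / 91.14 = 1.679 mol
n/ν → L: 0.2500, E: 0.4198; L is limiting.
n(Q) = (1/4) × 1.000 = 0.2500 mol
mass = 0.2500 × 738.34 = 184.6 g

184.6 g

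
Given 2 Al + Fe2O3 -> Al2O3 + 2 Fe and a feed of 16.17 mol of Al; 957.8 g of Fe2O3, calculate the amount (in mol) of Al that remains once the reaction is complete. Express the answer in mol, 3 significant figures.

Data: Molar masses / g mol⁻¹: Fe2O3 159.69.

n(Al) = 16.17 mol
n(Fe2O3) = 957.8 / 159.69 = 5.998 mol
n/ν → Al: 8.085, Fe2O3: 5.998; Fe2O3 is limiting.
Al consumed = (2/1) × 5.998 = 12.00 mol
Al remaining = 16.17 − 12.00 = 4.170 mol

4.17 mol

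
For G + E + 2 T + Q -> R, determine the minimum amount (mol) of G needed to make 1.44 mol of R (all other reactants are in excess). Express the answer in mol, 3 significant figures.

1.44 mol

n(R) = 1.440 mol
n(G) = (1/1) × 1.440 = 1.440 mol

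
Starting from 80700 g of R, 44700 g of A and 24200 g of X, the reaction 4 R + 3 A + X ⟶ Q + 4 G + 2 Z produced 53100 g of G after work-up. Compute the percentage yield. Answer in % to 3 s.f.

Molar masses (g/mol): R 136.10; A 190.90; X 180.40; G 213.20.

n(R) = 80700 / 136.10 = 592.9 mol
n(A) = 44700 / 190.90 = 234.2 mol
n(X) = 24200 / 180.40 = 134.1 mol
n/ν for R = 592.9/4 = 148.2
n/ν for A = 234.2/3 = 78.07
n/ν for X = 134.1/1 = 134.1
Smallest n/ν is A → limiting reagent.
theoretical n(G) = (4/3) × 234.2 = 312.3 mol → 66580 g
% yield = 53100 / 66580 × 100 = 79.75 %

79.8 %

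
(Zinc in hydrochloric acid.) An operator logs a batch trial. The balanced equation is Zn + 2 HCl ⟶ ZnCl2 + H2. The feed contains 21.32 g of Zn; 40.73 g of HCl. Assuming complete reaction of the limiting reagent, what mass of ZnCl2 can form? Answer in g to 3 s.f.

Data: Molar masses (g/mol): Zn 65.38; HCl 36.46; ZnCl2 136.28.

n(Zn) = 21.32 / 65.38 = 0.3261 mol
n(HCl) = 40.73 / 36.46 = 1.117 mol
n/ν for Zn = 0.3261/1 = 0.3261
n/ν for HCl = 1.117/2 = 0.5585
Smallest n/ν is Zn → limiting reagent.
n(ZnCl2) = (1/1) × 0.3261 = 0.3261 mol
mass = 0.3261 × 136.28 = 44.44 g

44.4 g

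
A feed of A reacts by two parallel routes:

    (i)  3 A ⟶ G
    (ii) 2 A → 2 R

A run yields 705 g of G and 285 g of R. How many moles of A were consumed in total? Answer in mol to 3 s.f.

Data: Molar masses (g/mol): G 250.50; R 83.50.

11.9 mol

n(G) = 705 / 250.50 = 2.814 mol
n(R) = 285 / 83.50 = 3.413 mol
n(A) via (i) = (3/1)×2.814 = 8.442 mol
n(A) via (ii) = (2/2)×3.413 = 3.413 mol
total n(A) = 8.442 + 3.413 = 11.86 mol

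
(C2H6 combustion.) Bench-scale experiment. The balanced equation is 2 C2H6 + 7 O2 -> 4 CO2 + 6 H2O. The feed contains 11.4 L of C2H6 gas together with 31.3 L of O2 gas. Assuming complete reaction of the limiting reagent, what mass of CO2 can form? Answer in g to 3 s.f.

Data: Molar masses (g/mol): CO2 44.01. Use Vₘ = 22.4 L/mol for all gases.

35.1 g

n(C2H6) = 11.40 / 22.4 = 0.5089 mol
n(O2) = 31.30 / 22.4 = 1.397 mol
n/ν for C2H6 = 0.5089/2 = 0.2545
n/ν for O2 = 1.397/7 = 0.1996
Smallest n/ν is O2 → limiting reagent.
n(CO2) = (4/7) × 1.397 = 0.7983 mol
mass = 0.7983 × 44.01 = 35.13 g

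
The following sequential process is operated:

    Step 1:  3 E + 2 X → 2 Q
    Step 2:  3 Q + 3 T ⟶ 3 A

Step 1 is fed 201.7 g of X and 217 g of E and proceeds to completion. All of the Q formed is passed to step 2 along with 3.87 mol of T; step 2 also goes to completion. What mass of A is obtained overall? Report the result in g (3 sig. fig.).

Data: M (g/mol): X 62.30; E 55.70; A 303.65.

Step 1:
n(X) = 201.7 / 62.30 = 3.238 mol
n(E) = 217.0 / 55.70 = 3.896 mol
n/ν → X: 1.619, E: 1.299; E is limiting.
n(Q) produced = (2/3) × 3.896 = 2.597 mol
Step 2:
n(Q) available = 2.597 mol
n(T) = 3.870 mol
n/ν → Q: 0.8657, T: 1.290; Q is limiting.
n(A) = (3/3) × 2.597 = 2.597 mol
mass = 2.597 × 303.65 = 788.6 g

789 g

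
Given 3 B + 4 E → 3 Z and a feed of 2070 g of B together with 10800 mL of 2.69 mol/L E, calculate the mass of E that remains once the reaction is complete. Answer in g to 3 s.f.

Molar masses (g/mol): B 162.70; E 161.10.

n(B) = 2070 / 162.70 = 12.72 mol
n(E) = 2.69 × 10800/1000 = 29.05 mol
n/ν → B: 4.240, E: 7.263; B is limiting.
E consumed = (4/3) × 12.72 = 16.96 mol
E remaining = 29.05 − 16.96 = 12.09 mol
mass = 12.09 × 161.10 = 1948 g

1950 g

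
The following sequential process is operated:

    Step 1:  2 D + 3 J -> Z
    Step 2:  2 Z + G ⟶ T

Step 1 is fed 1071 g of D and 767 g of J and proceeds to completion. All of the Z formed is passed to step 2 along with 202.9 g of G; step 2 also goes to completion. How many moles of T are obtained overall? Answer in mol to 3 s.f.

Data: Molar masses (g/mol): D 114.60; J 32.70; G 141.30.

Step 1:
n(D) = 1071 / 114.60 = 9.346 mol
n(J) = 767.0 / 32.70 = 23.46 mol
n/ν for D = 9.346/2 = 4.673
n/ν for J = 23.46/3 = 7.820
Smallest n/ν is D → limiting reagent.
n(Z) produced = (1/2) × 9.346 = 4.673 mol
Step 2:
n(Z) available = 4.673 mol
n(G) = 202.9 / 141.30 = 1.436 mol
n/ν for Z = 4.673/2 = 2.337
n/ν for G = 1.436/1 = 1.436
Smallest n/ν is G → limiting reagent.
n(T) = (1/1) × 1.436 = 1.436 mol

1.44 mol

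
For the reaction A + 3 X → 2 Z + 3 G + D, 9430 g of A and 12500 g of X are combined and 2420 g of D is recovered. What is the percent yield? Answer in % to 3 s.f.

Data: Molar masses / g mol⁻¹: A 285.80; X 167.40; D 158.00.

61.5 %

n(A) = 9430 / 285.80 = 33.00 mol
n(X) = 12500 / 167.40 = 74.67 mol
n/ν for A = 33.00/1 = 33.00
n/ν for X = 74.67/3 = 24.89
Smallest n/ν is X → limiting reagent.
theoretical n(D) = (1/3) × 74.67 = 24.89 mol → 3933 g
% yield = 2420 / 3933 × 100 = 61.53 %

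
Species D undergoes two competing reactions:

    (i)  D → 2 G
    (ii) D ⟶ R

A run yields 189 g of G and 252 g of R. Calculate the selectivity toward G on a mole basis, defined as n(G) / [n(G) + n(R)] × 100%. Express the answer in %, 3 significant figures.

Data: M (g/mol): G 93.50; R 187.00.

n(G) = 189 / 93.50 = 2.021 mol
n(R) = 252 / 187.00 = 1.348 mol
selectivity = 2.021/(2.021+1.348) × 100 = 59.99 %

60.0 %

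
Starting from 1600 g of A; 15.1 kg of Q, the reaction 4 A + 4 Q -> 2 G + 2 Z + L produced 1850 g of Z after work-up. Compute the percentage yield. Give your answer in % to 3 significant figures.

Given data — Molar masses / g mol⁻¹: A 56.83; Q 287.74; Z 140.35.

n(A) = 1600 / 56.83 = 28.15 mol
n(Q) = 15.10×1000 / 287.74 = 52.48 mol
n/ν for A = 28.15/4 = 7.038
n/ν for Q = 52.48/4 = 13.12
Smallest n/ν is A → limiting reagent.
theoretical n(Z) = (2/4) × 28.15 = 14.08 mol → 1976 g
% yield = 1850 / 1976 × 100 = 93.62 %

93.6 %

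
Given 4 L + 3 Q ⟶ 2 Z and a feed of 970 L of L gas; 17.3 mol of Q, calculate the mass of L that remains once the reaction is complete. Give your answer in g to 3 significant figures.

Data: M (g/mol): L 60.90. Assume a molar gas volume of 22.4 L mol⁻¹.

n(L) = 970.0 / 22.4 = 43.30 mol
n(Q) = 17.30 mol
n/ν for L = 43.30/4 = 10.83
n/ν for Q = 17.30/3 = 5.767
Smallest n/ν is Q → limiting reagent.
L consumed = (4/3) × 17.30 = 23.07 mol
L remaining = 43.30 − 23.07 = 20.23 mol
mass = 20.23 × 60.90 = 1232 g

1230 g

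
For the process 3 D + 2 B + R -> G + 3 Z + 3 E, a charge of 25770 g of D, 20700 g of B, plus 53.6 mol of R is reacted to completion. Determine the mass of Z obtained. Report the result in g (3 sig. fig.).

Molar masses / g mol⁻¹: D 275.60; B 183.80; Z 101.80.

9520 g

n(D) = 25770 / 275.60 = 93.51 mol
n(B) = 20700 / 183.80 = 112.6 mol
n(R) = 53.60 mol
n/ν → D: 31.17, B: 56.30, R: 53.60; D is limiting.
n(Z) = (3/3) × 93.51 = 93.51 mol
mass = 93.51 × 101.80 = 9519 g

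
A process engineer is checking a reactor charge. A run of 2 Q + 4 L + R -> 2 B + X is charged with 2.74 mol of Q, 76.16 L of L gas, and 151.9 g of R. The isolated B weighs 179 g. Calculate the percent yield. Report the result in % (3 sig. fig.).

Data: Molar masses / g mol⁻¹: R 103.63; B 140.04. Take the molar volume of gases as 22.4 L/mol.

n(Q) = 2.740 mol
n(L) = 76.16 / 22.4 = 3.400 mol
n(R) = 151.9 / 103.63 = 1.466 mol
n/ν for Q = 2.740/2 = 1.370
n/ν for L = 3.400/4 = 0.8500
n/ν for R = 1.466/1 = 1.466
Smallest n/ν is L → limiting reagent.
theoretical n(B) = (2/4) × 3.400 = 1.700 mol → 238.1 g
% yield = 179 / 238.1 × 100 = 75.18 %

75.2 %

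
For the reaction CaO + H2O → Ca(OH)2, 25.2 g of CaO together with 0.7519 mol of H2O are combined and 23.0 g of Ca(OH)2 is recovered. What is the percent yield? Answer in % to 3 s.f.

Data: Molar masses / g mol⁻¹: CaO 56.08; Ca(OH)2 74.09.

n(CaO) = 25.20 / 56.08 = 0.4494 mol
n(H2O) = 0.7519 mol
n/ν for CaO = 0.4494/1 = 0.4494
n/ν for H2O = 0.7519/1 = 0.7519
Smallest n/ν is CaO → limiting reagent.
theoretical n(Ca(OH)2) = (1/1) × 0.4494 = 0.4494 mol → 33.30 g
% yield = 23.0 / 33.30 × 100 = 69.07 %

69.1 %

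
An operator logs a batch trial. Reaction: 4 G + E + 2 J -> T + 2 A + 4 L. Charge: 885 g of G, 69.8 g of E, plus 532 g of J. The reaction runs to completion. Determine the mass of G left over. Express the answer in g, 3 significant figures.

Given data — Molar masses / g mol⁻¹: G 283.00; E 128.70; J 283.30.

n(G) = 885.0 / 283.00 = 3.127 mol
n(E) = 69.80 / 128.70 = 0.5423 mol
n(J) = 532.0 / 283.30 = 1.878 mol
n/ν for G = 3.127/4 = 0.7818
n/ν for E = 0.5423/1 = 0.5423
n/ν for J = 1.878/2 = 0.9390
Smallest n/ν is E → limiting reagent.
G consumed = (4/1) × 0.5423 = 2.169 mol
G remaining = 3.127 − 2.169 = 0.9580 mol
mass = 0.9580 × 283.00 = 271.1 g

271 g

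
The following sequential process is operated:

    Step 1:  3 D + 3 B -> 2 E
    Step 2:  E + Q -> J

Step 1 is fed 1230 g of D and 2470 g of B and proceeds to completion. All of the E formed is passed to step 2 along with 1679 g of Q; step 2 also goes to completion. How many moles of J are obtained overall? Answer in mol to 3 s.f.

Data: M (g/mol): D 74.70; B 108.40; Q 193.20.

Step 1:
n(D) = 1230 / 74.70 = 16.47 mol
n(B) = 2470 / 108.40 = 22.79 mol
n/ν for D = 16.47/3 = 5.490
n/ν for B = 22.79/3 = 7.597
Smallest n/ν is D → limiting reagent.
n(E) produced = (2/3) × 16.47 = 10.98 mol
Step 2:
n(E) available = 10.98 mol
n(Q) = 1679 / 193.20 = 8.690 mol
n/ν for E = 10.98/1 = 10.98
n/ν for Q = 8.690/1 = 8.690
Smallest n/ν is Q → limiting reagent.
n(J) = (1/1) × 8.690 = 8.690 mol

8.69 mol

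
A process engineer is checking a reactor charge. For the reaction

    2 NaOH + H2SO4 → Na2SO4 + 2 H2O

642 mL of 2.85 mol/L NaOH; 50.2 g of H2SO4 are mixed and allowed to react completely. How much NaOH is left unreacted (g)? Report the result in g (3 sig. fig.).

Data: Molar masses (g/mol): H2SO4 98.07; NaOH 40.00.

n(NaOH) = 2.85 × 642.0/1000 = 1.830 mol
n(H2SO4) = 50.20 / 98.07 = 0.5119 mol
n/ν → NaOH: 0.9150, H2SO4: 0.5119; H2SO4 is limiting.
NaOH consumed = (2/1) × 0.5119 = 1.024 mol
NaOH remaining = 1.830 − 1.024 = 0.8060 mol
mass = 0.8060 × 40.00 = 32.24 g

32.2 g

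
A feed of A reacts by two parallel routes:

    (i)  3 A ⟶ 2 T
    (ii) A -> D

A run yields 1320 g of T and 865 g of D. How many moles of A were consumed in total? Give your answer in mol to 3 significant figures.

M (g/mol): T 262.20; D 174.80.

n(T) = 1320 / 262.20 = 5.034 mol
n(D) = 865 / 174.80 = 4.949 mol
n(A) via (i) = (3/2)×5.034 = 7.551 mol
n(A) via (ii) = (1/1)×4.949 = 4.949 mol
total n(A) = 7.551 + 4.949 = 12.50 mol

12.5 mol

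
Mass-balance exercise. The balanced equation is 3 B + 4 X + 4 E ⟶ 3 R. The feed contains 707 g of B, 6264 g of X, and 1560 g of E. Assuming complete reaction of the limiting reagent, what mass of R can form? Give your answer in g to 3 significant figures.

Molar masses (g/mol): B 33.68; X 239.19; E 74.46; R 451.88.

n(B) = 707.0 / 33.68 = 20.99 mol
n(X) = 6264 / 239.19 = 26.19 mol
n(E) = 1560 / 74.46 = 20.95 mol
n/ν → B: 6.997, X: 6.548, E: 5.238; E is limiting.
n(R) = (3/4) × 20.95 = 15.71 mol
mass = 15.71 × 451.88 = 7099 g

7100 g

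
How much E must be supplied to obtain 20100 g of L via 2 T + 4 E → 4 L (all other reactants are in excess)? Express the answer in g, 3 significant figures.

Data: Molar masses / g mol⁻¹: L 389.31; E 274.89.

14200 g

n(L) = 20100 / 389.31 = 51.63 mol
n(E) = (4/4) × 51.63 = 51.63 mol
mass = 51.63 × 274.89 = 14190 g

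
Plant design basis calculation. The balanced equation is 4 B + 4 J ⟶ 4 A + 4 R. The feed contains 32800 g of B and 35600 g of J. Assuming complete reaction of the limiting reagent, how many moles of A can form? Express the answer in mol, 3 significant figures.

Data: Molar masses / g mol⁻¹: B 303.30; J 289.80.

108 mol

n(B) = 32800 / 303.30 = 108.1 mol
n(J) = 35600 / 289.80 = 122.8 mol
n/ν for B = 108.1/4 = 27.03
n/ν for J = 122.8/4 = 30.70
Smallest n/ν is B → limiting reagent.
n(A) = (4/4) × 108.1 = 108.1 mol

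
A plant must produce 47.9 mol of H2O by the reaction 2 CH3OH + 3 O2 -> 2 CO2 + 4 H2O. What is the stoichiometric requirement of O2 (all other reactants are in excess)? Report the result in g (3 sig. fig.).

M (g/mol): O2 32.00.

1150 g

n(H2O) = 47.90 mol
n(O2) = (3/4) × 47.90 = 35.93 mol
mass = 35.93 × 32.00 = 1150 g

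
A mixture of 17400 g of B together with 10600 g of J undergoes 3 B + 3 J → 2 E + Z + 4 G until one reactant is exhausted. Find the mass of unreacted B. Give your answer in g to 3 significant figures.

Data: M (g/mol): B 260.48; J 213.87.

4490 g

n(B) = 17400 / 260.48 = 66.80 mol
n(J) = 10600 / 213.87 = 49.56 mol
n/ν for B = 66.80/3 = 22.27
n/ν for J = 49.56/3 = 16.52
Smallest n/ν is J → limiting reagent.
B consumed = (3/3) × 49.56 = 49.56 mol
B remaining = 66.80 − 49.56 = 17.24 mol
mass = 17.24 × 260.48 = 4491 g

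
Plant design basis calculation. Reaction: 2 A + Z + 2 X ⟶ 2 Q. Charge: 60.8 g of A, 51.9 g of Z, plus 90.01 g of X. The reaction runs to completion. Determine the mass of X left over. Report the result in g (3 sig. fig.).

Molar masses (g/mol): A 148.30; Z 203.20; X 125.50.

38.6 g

n(A) = 60.80 / 148.30 = 0.4100 mol
n(Z) = 51.90 / 203.20 = 0.2554 mol
n(X) = 90.01 / 125.50 = 0.7172 mol
n/ν for A = 0.4100/2 = 0.2050
n/ν for Z = 0.2554/1 = 0.2554
n/ν for X = 0.7172/2 = 0.3586
Smallest n/ν is A → limiting reagent.
X consumed = (2/2) × 0.4100 = 0.4100 mol
X remaining = 0.7172 − 0.4100 = 0.3072 mol
mass = 0.3072 × 125.50 = 38.55 g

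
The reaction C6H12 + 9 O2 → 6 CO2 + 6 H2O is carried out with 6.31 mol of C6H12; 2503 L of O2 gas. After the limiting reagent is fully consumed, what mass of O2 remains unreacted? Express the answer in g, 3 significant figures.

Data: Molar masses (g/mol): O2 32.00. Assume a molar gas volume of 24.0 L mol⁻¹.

1520 g

n(C6H12) = 6.310 mol
n(O2) = 2503 / 24.0 = 104.3 mol
n/ν → C6H12: 6.310, O2: 11.59; C6H12 is limiting.
O2 consumed = (9/1) × 6.310 = 56.79 mol
O2 remaining = 104.3 − 56.79 = 47.51 mol
mass = 47.51 × 32.00 = 1520 g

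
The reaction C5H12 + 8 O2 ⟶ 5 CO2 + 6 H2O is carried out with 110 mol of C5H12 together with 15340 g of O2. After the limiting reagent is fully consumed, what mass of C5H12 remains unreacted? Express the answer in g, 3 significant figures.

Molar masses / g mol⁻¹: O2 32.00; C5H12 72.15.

3610 g

n(C5H12) = 110.0 mol
n(O2) = 15340 / 32.00 = 479.4 mol
n/ν for C5H12 = 110.0/1 = 110.0
n/ν for O2 = 479.4/8 = 59.93
Smallest n/ν is O2 → limiting reagent.
C5H12 consumed = (1/8) × 479.4 = 59.93 mol
C5H12 remaining = 110.0 − 59.93 = 50.07 mol
mass = 50.07 × 72.15 = 3613 g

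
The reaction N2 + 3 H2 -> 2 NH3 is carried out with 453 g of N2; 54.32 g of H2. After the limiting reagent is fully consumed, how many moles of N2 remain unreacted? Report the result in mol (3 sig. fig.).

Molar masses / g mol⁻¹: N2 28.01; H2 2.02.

n(N2) = 453.0 / 28.01 = 16.17 mol
n(H2) = 54.32 / 2.02 = 26.89 mol
n/ν → N2: 16.17, H2: 8.963; H2 is limiting.
N2 consumed = (1/3) × 26.89 = 8.963 mol
N2 remaining = 16.17 − 8.963 = 7.207 mol

7.21 mol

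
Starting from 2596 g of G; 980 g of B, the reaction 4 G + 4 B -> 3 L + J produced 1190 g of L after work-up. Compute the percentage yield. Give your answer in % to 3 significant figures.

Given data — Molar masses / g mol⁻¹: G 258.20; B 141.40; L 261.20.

87.6 %

n(G) = 2596 / 258.20 = 10.05 mol
n(B) = 980.0 / 141.40 = 6.931 mol
n/ν for G = 10.05/4 = 2.513
n/ν for B = 6.931/4 = 1.733
Smallest n/ν is B → limiting reagent.
theoretical n(L) = (3/4) × 6.931 = 5.198 mol → 1358 g
% yield = 1190 / 1358 × 100 = 87.63 %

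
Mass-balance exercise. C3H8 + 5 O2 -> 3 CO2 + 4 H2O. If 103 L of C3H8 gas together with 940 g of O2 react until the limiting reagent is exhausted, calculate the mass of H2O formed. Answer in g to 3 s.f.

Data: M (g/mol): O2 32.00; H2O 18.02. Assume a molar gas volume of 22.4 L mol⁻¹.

331 g

n(C3H8) = 103.0 / 22.4 = 4.598 mol
n(O2) = 940.0 / 32.00 = 29.38 mol
n/ν → C3H8: 4.598, O2: 5.876; C3H8 is limiting.
n(H2O) = (4/1) × 4.598 = 18.39 mol
mass = 18.39 × 18.02 = 331.4 g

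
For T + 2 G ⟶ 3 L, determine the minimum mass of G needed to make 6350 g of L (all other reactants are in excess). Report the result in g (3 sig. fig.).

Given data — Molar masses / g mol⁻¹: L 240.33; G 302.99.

n(L) = 6350 / 240.33 = 26.42 mol
n(G) = (2/3) × 26.42 = 17.61 mol
mass = 17.61 × 302.99 = 5336 g

5340 g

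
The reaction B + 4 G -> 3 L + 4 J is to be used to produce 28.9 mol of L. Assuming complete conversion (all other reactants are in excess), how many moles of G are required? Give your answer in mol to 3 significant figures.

n(L) = 28.90 mol
n(G) = (4/3) × 28.90 = 38.53 mol

38.5 mol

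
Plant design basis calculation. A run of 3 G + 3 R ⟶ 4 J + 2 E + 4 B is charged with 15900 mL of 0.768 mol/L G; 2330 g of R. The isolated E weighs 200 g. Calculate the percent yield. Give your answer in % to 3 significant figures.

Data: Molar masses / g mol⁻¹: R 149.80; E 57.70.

n(G) = 0.768 × 15900/1000 = 12.21 mol
n(R) = 2330 / 149.80 = 15.55 mol
n/ν → G: 4.070, R: 5.183; G is limiting.
theoretical n(E) = (2/3) × 12.21 = 8.140 mol → 469.7 g
% yield = 200 / 469.7 × 100 = 42.58 %

42.6 %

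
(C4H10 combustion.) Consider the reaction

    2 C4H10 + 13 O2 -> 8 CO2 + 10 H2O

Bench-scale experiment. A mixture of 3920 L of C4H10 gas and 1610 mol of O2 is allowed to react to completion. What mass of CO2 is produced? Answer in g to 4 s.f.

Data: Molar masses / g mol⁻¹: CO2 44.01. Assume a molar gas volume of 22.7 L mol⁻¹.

n(C4H10) = 3920 / 22.7 = 172.7 mol
n(O2) = 1610 mol
n/ν → C4H10: 86.35, O2: 123.8; C4H10 is limiting.
n(CO2) = (8/2) × 172.7 = 690.8 mol
mass = 690.8 × 44.01 = 30400 g

30400 g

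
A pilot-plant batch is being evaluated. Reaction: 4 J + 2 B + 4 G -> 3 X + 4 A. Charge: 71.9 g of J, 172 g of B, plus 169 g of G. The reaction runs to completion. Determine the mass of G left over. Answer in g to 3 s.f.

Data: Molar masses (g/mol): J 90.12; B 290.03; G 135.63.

n(J) = 71.90 / 90.12 = 0.7978 mol
n(B) = 172.0 / 290.03 = 0.5930 mol
n(G) = 169.0 / 135.63 = 1.246 mol
n/ν for J = 0.7978/4 = 0.1995
n/ν for B = 0.5930/2 = 0.2965
n/ν for G = 1.246/4 = 0.3115
Smallest n/ν is J → limiting reagent.
G consumed = (4/4) × 0.7978 = 0.7978 mol
G remaining = 1.246 − 0.7978 = 0.4482 mol
mass = 0.4482 × 135.63 = 60.79 g

60.8 g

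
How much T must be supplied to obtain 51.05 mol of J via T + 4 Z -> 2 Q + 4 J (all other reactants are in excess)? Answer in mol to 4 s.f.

12.76 mol

n(J) = 51.05 mol
n(T) = (1/4) × 51.05 = 12.76 mol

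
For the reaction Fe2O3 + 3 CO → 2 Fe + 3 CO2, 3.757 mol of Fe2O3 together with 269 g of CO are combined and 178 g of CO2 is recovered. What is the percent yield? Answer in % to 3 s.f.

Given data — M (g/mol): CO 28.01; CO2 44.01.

42.1 %

n(Fe2O3) = 3.757 mol
n(CO) = 269.0 / 28.01 = 9.604 mol
n/ν for Fe2O3 = 3.757/1 = 3.757
n/ν for CO = 9.604/3 = 3.201
Smallest n/ν is CO → limiting reagent.
theoretical n(CO2) = (3/3) × 9.604 = 9.604 mol → 422.7 g
% yield = 178 / 422.7 × 100 = 42.11 %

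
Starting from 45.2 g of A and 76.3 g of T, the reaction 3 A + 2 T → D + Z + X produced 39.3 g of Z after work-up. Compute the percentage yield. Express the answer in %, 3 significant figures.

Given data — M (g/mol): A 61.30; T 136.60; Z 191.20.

83.6 %

n(A) = 45.20 / 61.30 = 0.7374 mol
n(T) = 76.30 / 136.60 = 0.5586 mol
n/ν → A: 0.2458, T: 0.2793; A is limiting.
theoretical n(Z) = (1/3) × 0.7374 = 0.2458 mol → 47.00 g
% yield = 39.3 / 47.00 × 100 = 83.62 %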